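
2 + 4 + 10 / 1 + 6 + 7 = 29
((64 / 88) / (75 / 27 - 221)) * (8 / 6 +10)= -204 / 5401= -0.04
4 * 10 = 40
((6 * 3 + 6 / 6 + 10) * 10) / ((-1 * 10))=-29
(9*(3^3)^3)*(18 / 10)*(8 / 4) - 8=3188606 / 5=637721.20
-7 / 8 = -0.88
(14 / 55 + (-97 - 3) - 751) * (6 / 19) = -280746 / 1045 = -268.66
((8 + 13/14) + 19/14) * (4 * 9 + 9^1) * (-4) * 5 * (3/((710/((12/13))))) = -233280/6461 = -36.11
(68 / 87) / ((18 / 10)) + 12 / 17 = 1.14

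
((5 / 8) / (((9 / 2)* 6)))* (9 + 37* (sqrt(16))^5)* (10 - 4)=189485 / 36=5263.47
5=5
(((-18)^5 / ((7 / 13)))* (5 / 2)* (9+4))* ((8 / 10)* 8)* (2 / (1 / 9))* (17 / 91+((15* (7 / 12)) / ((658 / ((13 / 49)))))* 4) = -42556910962176 / 16121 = -2639843121.53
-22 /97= -0.23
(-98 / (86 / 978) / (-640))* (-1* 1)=-23961 / 13760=-1.74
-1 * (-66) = 66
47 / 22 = 2.14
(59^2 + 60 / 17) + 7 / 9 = 533252 / 153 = 3485.31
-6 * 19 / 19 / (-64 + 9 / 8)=48 / 503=0.10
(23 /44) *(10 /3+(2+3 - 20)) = -6.10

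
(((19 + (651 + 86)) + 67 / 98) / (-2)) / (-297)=1.27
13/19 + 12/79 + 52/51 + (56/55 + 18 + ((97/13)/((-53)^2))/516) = 184000720999213/8814868573940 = 20.87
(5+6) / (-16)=-0.69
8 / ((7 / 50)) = 400 / 7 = 57.14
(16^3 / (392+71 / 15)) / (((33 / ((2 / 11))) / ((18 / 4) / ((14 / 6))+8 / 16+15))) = 4997120 / 5040497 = 0.99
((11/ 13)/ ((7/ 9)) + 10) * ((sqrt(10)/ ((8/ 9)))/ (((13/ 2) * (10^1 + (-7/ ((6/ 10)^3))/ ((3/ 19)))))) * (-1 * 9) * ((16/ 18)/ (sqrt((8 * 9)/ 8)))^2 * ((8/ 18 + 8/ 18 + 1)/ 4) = 68612 * sqrt(10)/ 18709145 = 0.01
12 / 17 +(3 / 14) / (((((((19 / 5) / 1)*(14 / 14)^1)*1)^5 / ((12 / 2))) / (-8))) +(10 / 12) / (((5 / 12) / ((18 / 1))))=10811775432 / 294655781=36.69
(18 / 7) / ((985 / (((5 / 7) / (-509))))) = -18 / 4913377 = -0.00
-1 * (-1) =1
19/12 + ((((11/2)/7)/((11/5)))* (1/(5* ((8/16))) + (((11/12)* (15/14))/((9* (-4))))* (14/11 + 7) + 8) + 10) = 58475/4032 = 14.50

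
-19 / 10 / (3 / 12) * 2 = -76 / 5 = -15.20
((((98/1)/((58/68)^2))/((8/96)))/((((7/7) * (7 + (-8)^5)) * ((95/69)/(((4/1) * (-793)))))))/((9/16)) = 528962516992/2617440095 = 202.09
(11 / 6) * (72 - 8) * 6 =704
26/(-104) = -1/4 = -0.25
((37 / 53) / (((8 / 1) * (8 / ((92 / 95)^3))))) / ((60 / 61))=27460919 / 2726452500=0.01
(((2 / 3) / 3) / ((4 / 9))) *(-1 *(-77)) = 38.50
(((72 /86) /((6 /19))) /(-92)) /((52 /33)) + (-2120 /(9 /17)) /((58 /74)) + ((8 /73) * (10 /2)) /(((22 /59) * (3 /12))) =-110010288222743 /21556869048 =-5103.26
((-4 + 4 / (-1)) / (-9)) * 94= 752 / 9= 83.56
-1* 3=-3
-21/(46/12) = -126/23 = -5.48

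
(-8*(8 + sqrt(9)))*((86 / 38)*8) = -30272 / 19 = -1593.26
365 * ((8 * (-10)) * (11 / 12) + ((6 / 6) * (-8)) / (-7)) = -553340 / 21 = -26349.52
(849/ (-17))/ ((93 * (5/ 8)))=-2264/ 2635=-0.86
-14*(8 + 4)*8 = -1344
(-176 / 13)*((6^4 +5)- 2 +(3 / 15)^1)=-1143296 / 65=-17589.17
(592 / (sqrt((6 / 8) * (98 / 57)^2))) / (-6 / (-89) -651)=-1001072 * sqrt(3) / 2838717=-0.61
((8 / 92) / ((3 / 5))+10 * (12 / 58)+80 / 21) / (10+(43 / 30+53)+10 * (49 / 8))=1687400 / 35208929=0.05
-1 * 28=-28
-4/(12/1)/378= -1/1134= -0.00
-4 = -4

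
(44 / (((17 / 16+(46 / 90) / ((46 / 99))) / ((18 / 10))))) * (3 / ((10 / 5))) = 9504 / 173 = 54.94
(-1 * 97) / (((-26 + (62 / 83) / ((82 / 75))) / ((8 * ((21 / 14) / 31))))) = 3961092 / 2670743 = 1.48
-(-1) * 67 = 67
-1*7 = -7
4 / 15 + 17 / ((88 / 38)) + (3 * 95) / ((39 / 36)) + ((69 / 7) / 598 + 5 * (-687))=-190047799 / 60060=-3164.30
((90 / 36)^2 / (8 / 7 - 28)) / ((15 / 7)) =-0.11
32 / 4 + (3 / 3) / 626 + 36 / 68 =90787 / 10642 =8.53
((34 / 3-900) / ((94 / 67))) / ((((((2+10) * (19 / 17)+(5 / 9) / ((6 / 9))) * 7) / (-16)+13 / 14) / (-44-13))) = -19385488416 / 2847683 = -6807.46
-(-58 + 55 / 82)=4701 / 82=57.33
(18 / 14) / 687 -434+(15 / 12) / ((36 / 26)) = -49986133 / 115416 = -433.10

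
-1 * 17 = -17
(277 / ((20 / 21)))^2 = 33837489 / 400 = 84593.72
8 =8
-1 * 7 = -7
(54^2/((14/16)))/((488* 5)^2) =729/1302350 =0.00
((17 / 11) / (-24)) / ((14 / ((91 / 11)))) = -221 / 5808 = -0.04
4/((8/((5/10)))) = 1/4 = 0.25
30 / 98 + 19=946 / 49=19.31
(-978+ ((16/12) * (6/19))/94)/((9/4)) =-434.66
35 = 35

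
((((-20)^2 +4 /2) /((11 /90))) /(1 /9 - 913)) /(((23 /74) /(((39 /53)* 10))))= -90359550 /1059311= -85.30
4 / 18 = 2 / 9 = 0.22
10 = 10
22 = 22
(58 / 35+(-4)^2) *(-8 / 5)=-4944 / 175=-28.25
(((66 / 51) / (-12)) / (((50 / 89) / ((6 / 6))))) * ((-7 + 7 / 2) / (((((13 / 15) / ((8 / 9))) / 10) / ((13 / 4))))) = 6853 / 306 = 22.40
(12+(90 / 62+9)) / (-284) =-174 / 2201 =-0.08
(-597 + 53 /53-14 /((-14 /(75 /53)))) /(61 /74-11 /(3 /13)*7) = 6995886 /3916223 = 1.79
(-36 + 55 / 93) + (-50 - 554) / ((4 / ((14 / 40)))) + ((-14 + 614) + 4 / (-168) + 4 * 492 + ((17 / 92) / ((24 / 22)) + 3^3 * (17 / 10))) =3025488667 / 1197840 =2525.79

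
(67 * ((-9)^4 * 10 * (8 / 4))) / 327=2930580 / 109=26886.06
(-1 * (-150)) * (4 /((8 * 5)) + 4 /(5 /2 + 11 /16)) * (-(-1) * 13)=44915 /17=2642.06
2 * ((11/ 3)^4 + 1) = 29444/ 81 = 363.51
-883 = -883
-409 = -409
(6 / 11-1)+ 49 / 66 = 19 / 66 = 0.29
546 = 546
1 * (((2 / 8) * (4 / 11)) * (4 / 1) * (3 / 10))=6 / 55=0.11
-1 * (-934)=934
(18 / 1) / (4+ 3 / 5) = 90 / 23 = 3.91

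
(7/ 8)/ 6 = 7/ 48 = 0.15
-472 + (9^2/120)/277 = -5229733/11080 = -472.00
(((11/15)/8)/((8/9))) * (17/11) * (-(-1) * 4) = 51/80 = 0.64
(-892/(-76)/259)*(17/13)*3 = 0.18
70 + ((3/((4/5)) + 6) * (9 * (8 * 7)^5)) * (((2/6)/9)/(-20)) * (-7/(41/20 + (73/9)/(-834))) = 47021902803722/153143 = 307045720.69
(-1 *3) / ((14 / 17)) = -3.64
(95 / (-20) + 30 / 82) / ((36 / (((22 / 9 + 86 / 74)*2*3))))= -863519 / 327672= -2.64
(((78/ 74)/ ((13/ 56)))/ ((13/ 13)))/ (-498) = -28/ 3071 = -0.01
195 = 195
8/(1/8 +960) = 64/7681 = 0.01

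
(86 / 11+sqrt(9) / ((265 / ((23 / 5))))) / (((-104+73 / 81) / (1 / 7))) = -0.01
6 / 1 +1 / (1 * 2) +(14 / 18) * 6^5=12109 / 2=6054.50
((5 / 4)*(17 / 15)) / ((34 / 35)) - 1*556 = -13309 / 24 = -554.54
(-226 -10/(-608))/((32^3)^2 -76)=-68699/326417491392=-0.00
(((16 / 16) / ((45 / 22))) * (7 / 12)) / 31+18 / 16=37973 / 33480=1.13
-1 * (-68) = 68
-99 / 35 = -2.83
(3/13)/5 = 0.05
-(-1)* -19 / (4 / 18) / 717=-57 / 478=-0.12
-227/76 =-2.99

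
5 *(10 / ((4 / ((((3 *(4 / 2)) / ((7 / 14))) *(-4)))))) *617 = -370200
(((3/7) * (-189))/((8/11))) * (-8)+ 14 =905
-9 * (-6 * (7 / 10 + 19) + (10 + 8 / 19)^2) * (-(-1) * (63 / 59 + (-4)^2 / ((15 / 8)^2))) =1292736621 / 2662375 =485.56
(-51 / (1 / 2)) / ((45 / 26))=-884 / 15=-58.93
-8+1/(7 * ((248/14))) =-991/124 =-7.99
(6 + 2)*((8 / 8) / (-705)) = -8 / 705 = -0.01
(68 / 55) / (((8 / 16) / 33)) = 81.60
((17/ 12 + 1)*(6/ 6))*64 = 464/ 3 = 154.67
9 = 9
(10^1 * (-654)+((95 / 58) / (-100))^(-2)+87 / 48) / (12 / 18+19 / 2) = -276.47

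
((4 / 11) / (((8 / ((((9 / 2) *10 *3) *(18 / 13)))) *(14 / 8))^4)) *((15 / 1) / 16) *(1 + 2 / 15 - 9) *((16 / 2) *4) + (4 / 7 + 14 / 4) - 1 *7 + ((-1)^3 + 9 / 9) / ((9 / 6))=-4114410011366773 / 1508649142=-2727214.63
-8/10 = -4/5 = -0.80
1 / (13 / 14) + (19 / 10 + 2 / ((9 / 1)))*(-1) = -1223 / 1170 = -1.05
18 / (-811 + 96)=-18 / 715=-0.03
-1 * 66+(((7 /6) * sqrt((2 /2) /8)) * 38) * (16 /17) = -51.25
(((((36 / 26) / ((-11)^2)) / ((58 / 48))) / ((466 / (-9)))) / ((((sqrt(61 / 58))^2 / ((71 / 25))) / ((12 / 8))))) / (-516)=34506 / 24033827675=0.00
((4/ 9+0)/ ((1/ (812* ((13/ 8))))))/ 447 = 5278/ 4023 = 1.31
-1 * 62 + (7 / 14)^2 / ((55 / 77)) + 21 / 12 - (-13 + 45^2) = -20719 / 10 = -2071.90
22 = 22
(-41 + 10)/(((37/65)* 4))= -2015/148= -13.61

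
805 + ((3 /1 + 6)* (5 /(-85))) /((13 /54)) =177419 /221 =802.80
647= 647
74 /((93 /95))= 7030 /93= 75.59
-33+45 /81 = -292 /9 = -32.44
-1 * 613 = -613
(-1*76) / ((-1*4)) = 19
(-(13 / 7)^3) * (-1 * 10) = 64.05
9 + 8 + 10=27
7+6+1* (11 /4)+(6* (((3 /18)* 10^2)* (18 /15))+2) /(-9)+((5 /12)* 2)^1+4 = 253 /36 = 7.03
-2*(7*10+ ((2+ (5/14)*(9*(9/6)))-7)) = -1955/14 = -139.64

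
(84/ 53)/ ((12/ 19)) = 133/ 53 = 2.51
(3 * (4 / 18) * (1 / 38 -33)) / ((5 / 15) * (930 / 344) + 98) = -215516 / 969627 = -0.22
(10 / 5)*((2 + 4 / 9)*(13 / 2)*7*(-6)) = -4004 / 3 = -1334.67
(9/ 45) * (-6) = -6/ 5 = -1.20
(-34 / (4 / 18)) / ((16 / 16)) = -153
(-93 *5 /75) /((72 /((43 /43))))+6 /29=1261 /10440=0.12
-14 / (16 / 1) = -0.88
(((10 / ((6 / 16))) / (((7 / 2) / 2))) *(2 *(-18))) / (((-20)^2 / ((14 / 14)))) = -48 / 35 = -1.37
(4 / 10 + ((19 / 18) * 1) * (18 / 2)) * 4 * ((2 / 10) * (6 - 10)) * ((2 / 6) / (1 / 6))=-1584 / 25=-63.36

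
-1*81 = -81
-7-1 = -8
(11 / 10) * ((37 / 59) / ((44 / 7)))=0.11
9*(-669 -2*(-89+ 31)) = -4977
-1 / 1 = -1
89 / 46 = 1.93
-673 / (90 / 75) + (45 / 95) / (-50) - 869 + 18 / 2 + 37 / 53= -107256428 / 75525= -1420.14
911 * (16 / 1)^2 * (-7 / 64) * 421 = -10738868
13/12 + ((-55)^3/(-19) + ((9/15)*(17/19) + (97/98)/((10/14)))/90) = 262073683/29925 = 8757.68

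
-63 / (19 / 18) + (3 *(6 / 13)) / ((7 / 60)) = -82674 / 1729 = -47.82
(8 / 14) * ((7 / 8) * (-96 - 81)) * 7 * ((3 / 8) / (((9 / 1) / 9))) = -3717 / 16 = -232.31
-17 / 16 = -1.06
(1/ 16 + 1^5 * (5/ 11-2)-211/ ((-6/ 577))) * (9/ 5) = 32138859/ 880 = 36521.43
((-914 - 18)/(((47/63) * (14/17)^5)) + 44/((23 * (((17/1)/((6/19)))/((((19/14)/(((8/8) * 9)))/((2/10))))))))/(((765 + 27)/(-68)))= 3492508898357/12333725712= 283.17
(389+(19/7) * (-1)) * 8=21632/7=3090.29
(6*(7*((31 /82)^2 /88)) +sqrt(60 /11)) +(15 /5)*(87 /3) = 2*sqrt(165) /11 +25759653 /295856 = 89.40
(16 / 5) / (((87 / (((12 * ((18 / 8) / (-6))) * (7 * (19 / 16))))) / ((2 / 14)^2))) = -57 / 2030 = -0.03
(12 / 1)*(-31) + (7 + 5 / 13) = -4740 / 13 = -364.62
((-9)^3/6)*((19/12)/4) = -1539/32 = -48.09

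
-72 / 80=-9 / 10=-0.90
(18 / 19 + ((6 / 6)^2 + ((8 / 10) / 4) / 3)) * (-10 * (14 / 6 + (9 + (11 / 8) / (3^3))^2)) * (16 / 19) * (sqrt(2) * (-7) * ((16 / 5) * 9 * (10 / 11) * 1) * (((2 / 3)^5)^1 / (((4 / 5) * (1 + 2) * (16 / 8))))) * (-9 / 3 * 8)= -40433438725120 * sqrt(2) / 234483579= -243861.50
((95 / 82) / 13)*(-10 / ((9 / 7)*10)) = -0.07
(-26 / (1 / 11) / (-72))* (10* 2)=715 / 9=79.44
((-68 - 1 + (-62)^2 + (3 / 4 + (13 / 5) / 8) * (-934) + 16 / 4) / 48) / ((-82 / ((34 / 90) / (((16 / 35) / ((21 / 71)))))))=-46230667 / 268277760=-0.17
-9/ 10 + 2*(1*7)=131/ 10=13.10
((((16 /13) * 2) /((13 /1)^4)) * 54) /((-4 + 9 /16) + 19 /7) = -7168 /1113879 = -0.01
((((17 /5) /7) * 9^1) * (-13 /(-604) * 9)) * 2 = 17901 /10570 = 1.69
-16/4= -4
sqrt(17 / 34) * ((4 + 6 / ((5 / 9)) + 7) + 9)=77 * sqrt(2) / 5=21.78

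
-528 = -528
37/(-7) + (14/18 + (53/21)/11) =-2965/693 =-4.28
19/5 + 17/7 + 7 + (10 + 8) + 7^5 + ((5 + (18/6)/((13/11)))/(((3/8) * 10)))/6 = 16838.56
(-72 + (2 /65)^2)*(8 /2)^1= -1216784 /4225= -288.00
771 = 771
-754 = -754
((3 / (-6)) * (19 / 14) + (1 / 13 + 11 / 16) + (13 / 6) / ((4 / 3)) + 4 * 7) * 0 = 0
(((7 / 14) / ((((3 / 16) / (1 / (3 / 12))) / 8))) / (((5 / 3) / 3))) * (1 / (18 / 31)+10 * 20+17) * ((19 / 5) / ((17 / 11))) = 105322624 / 1275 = 82605.98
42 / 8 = 21 / 4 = 5.25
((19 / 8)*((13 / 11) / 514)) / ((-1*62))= -247 / 2804384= -0.00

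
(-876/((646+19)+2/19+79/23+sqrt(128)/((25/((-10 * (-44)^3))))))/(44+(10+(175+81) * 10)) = 87374446425/57956639069653507636 - 8906458054560 * sqrt(2)/14489159767413376909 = -0.00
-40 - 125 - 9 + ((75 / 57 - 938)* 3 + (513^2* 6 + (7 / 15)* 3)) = 149722978 / 95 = 1576031.35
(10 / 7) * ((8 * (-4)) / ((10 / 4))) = -128 / 7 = -18.29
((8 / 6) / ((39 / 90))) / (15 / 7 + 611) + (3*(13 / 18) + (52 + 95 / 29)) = 57.45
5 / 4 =1.25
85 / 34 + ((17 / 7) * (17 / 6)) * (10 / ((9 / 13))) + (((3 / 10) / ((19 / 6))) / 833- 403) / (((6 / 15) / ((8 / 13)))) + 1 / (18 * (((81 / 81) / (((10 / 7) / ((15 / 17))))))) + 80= -4866626459 / 11110554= -438.02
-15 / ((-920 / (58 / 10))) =87 / 920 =0.09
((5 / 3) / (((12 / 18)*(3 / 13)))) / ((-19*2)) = -65 / 228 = -0.29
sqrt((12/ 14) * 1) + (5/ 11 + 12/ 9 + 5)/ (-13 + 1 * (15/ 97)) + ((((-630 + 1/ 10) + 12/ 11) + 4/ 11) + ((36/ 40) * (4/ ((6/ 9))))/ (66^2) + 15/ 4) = -20199068/ 32307 + sqrt(42)/ 7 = -624.30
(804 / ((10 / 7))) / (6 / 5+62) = 1407 / 158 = 8.91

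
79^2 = 6241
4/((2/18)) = 36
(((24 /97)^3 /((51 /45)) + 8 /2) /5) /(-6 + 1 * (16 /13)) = -404749306 /2404893355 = -0.17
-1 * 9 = -9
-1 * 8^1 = -8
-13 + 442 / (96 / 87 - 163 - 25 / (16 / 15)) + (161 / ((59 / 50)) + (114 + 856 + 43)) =1134.06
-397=-397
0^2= 0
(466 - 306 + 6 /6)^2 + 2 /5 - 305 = 128082 /5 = 25616.40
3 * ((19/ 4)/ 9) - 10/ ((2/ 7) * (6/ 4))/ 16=1/ 8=0.12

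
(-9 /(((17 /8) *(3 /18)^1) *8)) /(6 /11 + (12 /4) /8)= -176 /51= -3.45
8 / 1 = 8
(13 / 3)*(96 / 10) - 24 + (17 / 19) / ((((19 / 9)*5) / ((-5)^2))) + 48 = 67.72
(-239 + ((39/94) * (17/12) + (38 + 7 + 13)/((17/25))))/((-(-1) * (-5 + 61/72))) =677583/18377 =36.87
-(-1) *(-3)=-3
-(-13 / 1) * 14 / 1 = 182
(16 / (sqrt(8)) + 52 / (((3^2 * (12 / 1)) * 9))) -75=-18212 / 243 + 4 * sqrt(2)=-69.29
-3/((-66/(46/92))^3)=0.00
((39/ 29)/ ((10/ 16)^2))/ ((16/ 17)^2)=11271/ 2900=3.89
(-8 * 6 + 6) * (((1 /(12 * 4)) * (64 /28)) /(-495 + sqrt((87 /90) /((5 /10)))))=sqrt(435) /1837673 + 7425 /1837673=0.00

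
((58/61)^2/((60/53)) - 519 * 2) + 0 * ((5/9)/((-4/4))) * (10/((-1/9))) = -57891397/55815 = -1037.20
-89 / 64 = -1.39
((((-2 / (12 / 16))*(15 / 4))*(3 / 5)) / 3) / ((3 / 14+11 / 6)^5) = -8168202 / 147008443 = -0.06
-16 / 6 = -8 / 3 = -2.67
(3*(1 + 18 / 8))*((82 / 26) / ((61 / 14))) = 861 / 122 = 7.06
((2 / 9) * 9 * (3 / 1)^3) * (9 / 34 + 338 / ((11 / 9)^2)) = 25162407 / 2057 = 12232.58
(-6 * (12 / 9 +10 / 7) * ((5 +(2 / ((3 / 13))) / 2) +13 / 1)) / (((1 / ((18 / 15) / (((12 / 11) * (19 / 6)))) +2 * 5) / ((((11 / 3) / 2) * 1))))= -470206 / 8925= -52.68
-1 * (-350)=350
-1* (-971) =971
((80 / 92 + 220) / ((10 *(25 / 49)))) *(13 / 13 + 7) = 199136 / 575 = 346.32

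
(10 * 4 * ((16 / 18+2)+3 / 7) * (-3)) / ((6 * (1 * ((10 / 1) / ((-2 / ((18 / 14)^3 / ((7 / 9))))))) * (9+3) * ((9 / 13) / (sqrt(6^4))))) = 3727724 / 177147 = 21.04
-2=-2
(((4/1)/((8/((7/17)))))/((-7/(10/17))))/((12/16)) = -20/867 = -0.02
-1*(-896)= 896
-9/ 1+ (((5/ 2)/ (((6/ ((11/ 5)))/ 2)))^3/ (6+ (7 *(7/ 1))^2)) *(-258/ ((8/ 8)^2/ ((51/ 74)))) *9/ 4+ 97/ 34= -347434307/ 48448096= -7.17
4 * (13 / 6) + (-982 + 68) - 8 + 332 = -1744 / 3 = -581.33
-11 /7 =-1.57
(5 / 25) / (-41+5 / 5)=-1 / 200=-0.00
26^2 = 676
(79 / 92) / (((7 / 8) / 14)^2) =5056 / 23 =219.83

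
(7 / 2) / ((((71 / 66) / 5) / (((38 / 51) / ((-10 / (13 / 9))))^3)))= -1160330171 / 57215692575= -0.02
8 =8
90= 90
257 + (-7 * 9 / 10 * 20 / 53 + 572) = 43811 / 53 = 826.62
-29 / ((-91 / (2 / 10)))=0.06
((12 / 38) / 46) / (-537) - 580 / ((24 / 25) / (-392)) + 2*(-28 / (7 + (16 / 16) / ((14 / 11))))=6057757142677 / 25578921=236826.14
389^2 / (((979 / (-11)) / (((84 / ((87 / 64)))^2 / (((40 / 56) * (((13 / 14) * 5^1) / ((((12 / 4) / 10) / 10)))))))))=-35715978461184 / 608148125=-58729.08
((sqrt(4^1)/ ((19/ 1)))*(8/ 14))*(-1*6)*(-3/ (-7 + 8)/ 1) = 1.08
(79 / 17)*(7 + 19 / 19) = 632 / 17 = 37.18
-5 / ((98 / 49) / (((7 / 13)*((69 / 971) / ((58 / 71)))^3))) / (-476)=587884923495 / 315808584501315776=0.00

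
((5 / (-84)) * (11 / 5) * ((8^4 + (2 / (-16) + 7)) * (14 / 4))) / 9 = -40117 / 192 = -208.94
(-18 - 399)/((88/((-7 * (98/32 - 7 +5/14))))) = -167217/1408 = -118.76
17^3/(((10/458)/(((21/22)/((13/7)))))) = 165386319/1430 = 115654.77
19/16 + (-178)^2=506963/16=31685.19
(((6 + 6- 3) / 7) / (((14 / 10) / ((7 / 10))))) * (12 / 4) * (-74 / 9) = -111 / 7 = -15.86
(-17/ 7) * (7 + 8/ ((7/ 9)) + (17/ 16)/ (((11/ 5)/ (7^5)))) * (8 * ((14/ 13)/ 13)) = -170364837/ 13013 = -13091.90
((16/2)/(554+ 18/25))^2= 2500/12020089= 0.00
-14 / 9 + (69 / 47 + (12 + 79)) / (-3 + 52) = 6872 / 20727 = 0.33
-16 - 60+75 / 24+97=193 / 8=24.12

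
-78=-78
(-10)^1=-10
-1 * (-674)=674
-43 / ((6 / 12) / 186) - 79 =-16075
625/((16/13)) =8125/16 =507.81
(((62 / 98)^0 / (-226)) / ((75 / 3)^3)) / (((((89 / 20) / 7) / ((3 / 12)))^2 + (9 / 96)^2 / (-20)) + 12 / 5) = -100352 / 3141714351875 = -0.00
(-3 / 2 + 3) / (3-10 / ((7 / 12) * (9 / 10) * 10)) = 63 / 46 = 1.37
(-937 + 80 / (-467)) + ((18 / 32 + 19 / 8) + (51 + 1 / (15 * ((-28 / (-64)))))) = -692830363 / 784560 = -883.08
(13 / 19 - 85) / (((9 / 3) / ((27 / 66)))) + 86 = 15571 / 209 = 74.50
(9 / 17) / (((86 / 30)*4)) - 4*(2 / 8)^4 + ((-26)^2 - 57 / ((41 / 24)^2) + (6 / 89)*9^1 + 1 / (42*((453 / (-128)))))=43752572211995429 / 66584411828928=657.10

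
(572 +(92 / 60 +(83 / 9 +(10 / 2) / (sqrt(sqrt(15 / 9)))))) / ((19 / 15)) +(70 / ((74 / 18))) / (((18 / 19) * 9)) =15 * 3^(1 / 4) * 5^(3 / 4) / 19 +2923499 / 6327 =465.54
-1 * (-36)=36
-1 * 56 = -56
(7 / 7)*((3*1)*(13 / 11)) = 39 / 11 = 3.55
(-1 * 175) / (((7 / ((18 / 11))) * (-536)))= 225 / 2948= 0.08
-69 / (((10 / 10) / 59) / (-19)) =77349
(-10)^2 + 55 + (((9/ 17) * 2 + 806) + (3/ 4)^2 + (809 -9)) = 479433/ 272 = 1762.62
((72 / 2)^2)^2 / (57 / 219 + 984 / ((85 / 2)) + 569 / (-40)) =83376138240 / 456103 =182801.12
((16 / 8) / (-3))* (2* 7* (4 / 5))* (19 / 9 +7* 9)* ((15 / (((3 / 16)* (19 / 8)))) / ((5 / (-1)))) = 8400896 / 2565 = 3275.20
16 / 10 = 8 / 5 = 1.60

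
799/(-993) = -799/993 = -0.80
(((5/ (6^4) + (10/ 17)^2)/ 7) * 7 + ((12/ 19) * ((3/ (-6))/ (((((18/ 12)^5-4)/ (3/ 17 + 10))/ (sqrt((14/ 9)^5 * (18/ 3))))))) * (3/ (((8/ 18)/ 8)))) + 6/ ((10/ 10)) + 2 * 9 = 9120101/ 374544-8680448 * sqrt(21)/ 111435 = -332.62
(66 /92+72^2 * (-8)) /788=-1907679 /36248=-52.63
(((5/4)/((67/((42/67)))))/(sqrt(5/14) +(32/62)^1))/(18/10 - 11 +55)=-607600/418388267 +168175 * sqrt(70)/836776534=0.00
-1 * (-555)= 555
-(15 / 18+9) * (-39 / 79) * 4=1534 / 79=19.42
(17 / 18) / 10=17 / 180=0.09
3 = 3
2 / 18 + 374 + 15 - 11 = 3403 / 9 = 378.11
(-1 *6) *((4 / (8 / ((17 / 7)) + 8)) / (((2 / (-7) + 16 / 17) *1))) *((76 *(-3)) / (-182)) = -5491 / 1352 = -4.06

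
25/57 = 0.44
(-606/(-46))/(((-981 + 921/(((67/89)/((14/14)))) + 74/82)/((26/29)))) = 0.05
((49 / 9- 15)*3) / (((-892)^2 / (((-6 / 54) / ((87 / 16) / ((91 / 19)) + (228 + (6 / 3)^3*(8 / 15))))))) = 39130 / 2281441749939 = 0.00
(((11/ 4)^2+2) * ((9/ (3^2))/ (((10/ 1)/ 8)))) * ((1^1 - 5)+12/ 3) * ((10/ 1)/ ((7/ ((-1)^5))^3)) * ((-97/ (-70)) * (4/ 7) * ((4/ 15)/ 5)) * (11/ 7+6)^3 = 0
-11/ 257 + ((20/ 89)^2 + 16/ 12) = 8189795/ 6107091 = 1.34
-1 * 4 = -4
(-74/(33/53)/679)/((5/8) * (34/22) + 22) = -31376/4116777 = -0.01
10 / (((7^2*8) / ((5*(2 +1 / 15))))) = 155 / 588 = 0.26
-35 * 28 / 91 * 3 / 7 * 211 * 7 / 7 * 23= -291180 / 13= -22398.46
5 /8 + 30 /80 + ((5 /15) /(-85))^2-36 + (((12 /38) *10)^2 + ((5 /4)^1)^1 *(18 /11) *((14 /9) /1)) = -5640914779 /258214275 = -21.85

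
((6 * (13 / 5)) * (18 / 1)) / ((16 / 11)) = 3861 / 20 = 193.05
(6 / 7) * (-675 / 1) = -4050 / 7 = -578.57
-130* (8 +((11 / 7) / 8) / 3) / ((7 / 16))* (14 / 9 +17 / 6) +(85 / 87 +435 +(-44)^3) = -3655087048 / 38367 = -95266.43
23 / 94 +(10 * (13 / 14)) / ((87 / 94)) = 588347 / 57246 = 10.28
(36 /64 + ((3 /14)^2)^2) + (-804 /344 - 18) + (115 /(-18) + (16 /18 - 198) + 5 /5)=-183584721 /825944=-222.27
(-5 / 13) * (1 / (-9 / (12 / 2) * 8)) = 5 / 156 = 0.03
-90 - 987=-1077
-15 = -15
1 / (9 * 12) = 1 / 108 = 0.01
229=229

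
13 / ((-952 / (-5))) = 0.07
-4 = -4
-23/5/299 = -0.02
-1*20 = -20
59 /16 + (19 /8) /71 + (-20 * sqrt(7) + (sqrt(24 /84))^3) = -20 * sqrt(7) + 2 * sqrt(14) /49 + 4227 /1136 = -49.04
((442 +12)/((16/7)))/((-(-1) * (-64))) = -1589/512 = -3.10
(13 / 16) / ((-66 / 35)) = -455 / 1056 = -0.43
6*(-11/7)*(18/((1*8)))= -297/14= -21.21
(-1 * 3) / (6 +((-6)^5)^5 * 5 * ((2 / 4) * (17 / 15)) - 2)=3 / 80552482751467487228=0.00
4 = 4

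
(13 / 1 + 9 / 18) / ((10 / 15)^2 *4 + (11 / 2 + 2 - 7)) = 243 / 41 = 5.93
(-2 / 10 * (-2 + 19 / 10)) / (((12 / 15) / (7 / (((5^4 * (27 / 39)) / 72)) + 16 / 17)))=2797 / 53125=0.05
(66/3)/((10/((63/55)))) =63/25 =2.52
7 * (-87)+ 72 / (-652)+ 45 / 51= -1685400 / 2771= -608.23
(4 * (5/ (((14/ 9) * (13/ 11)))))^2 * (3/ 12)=245025/ 8281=29.59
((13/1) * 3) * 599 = 23361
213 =213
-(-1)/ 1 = 1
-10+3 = -7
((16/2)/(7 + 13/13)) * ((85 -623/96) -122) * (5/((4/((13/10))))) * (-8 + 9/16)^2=-768588275/196608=-3909.24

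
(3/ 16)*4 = 3/ 4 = 0.75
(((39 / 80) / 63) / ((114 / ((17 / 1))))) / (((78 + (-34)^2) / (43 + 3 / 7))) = 221 / 5441940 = 0.00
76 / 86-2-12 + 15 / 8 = -3867 / 344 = -11.24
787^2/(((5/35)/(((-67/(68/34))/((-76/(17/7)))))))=705461291/152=4641192.70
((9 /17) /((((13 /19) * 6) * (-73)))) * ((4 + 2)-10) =114 /16133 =0.01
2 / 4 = 0.50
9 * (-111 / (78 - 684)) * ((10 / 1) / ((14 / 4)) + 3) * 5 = 68265 / 1414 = 48.28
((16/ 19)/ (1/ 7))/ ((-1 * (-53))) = 112/ 1007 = 0.11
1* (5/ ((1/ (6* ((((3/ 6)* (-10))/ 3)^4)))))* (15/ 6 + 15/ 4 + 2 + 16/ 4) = 153125/ 54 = 2835.65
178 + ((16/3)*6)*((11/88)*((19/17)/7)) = 21258/119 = 178.64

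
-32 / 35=-0.91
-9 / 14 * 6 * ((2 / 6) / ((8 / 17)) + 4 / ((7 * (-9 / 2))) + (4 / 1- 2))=-3903 / 392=-9.96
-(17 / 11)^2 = -289 / 121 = -2.39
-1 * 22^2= -484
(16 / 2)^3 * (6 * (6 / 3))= 6144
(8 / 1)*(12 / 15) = 32 / 5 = 6.40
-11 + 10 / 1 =-1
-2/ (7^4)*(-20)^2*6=-4800/ 2401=-2.00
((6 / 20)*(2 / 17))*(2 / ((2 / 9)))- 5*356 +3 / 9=-453734 / 255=-1779.35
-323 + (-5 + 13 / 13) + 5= -322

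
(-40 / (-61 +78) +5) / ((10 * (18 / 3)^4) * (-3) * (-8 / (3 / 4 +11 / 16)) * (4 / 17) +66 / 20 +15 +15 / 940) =108100 / 2079877583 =0.00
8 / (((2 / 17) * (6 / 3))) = 34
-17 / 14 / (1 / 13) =-221 / 14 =-15.79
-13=-13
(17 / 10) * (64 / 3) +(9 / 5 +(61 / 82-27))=14527 / 1230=11.81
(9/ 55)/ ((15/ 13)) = 0.14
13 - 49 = -36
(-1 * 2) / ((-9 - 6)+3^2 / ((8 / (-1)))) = 16 / 129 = 0.12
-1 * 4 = -4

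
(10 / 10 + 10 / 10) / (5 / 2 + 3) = 4 / 11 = 0.36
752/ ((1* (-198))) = -376/ 99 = -3.80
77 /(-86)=-0.90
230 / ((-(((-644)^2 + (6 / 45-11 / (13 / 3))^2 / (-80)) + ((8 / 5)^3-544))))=-699660000 / 1259984304071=-0.00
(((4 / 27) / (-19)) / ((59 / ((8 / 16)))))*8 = -16 / 30267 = -0.00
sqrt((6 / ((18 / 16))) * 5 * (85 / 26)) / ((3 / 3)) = 10 * sqrt(1326) / 39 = 9.34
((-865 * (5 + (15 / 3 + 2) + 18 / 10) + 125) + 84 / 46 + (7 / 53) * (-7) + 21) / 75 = -958142 / 6095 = -157.20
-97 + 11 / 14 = -1347 / 14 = -96.21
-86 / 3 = -28.67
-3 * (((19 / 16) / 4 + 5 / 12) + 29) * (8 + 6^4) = -929915 / 8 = -116239.38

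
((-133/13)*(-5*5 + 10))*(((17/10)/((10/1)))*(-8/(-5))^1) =13566/325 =41.74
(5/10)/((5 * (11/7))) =7/110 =0.06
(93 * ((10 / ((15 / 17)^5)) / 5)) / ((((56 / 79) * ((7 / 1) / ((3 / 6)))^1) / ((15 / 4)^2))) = 3477229793 / 7056000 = 492.80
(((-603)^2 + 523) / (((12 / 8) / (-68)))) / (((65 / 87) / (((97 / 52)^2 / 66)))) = -422269042021 / 362505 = -1164864.05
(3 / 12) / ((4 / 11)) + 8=139 / 16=8.69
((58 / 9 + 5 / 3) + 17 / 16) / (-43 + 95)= 1321 / 7488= 0.18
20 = 20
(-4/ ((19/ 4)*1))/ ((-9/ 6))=32/ 57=0.56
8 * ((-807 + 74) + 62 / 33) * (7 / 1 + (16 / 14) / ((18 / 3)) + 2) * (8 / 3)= -298016704 / 2079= -143346.18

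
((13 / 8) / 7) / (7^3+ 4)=13 / 19432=0.00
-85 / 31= -2.74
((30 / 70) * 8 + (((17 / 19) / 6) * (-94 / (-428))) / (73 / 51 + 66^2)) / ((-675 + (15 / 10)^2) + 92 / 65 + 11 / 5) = -80548157027 / 15720087225815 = -0.01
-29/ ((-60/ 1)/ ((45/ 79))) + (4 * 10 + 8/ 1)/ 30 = 2963/ 1580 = 1.88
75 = 75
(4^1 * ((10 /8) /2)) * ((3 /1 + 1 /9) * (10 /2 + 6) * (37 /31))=28490 /279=102.11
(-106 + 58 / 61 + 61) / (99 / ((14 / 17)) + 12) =-37618 / 112911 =-0.33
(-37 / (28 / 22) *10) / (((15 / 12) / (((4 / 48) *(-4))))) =1628 / 21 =77.52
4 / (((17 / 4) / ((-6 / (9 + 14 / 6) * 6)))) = -864 / 289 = -2.99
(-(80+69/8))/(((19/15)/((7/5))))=-14889/152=-97.95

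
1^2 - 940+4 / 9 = -8447 / 9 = -938.56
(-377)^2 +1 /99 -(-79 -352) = 14113441 /99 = 142560.01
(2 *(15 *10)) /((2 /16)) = 2400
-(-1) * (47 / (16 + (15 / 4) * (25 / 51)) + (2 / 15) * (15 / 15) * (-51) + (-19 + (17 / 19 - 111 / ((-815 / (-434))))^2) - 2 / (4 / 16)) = 976635970476648 / 290859477925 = 3357.76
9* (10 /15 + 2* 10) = 186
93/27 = 3.44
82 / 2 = 41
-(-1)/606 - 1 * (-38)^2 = -875063/606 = -1444.00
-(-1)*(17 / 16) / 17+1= 17 / 16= 1.06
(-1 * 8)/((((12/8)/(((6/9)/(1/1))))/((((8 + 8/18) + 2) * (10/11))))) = -30080/891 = -33.76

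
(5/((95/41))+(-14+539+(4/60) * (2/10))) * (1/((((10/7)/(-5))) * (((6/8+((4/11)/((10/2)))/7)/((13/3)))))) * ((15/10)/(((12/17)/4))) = -89376.76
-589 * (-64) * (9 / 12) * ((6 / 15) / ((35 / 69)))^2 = 538411968 / 30625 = 17580.80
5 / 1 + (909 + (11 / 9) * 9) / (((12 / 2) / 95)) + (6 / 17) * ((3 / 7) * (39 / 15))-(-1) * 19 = 26045042 / 1785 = 14591.06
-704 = -704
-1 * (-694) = 694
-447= -447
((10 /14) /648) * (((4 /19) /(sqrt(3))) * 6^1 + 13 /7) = 5 * sqrt(3) /10773 + 65 /31752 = 0.00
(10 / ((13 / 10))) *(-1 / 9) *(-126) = 107.69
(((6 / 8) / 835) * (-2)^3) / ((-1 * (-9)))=-2 / 2505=-0.00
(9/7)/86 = 9/602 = 0.01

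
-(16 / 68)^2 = -16 / 289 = -0.06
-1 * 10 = -10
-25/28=-0.89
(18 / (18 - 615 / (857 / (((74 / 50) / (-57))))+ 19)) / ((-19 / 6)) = -38565 / 251156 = -0.15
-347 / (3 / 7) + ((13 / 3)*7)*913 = 80654 / 3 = 26884.67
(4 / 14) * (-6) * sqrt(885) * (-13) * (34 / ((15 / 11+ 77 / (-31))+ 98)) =150722 * sqrt(885) / 19271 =232.67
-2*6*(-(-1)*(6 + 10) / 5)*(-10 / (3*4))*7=224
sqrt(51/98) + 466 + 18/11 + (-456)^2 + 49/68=sqrt(102)/14 + 155886459/748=208405.08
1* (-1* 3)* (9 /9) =-3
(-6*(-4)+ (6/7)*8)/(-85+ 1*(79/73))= -2628/7147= -0.37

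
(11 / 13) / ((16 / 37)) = 407 / 208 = 1.96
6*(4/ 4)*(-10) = -60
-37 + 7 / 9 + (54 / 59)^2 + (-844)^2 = 22315665982 / 31329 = 712300.62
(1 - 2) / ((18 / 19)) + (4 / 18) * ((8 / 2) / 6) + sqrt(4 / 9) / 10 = -227 / 270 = -0.84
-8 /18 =-4 /9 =-0.44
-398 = -398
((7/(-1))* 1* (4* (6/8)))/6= -7/2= -3.50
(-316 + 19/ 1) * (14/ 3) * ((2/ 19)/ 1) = -145.89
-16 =-16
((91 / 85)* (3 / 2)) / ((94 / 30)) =819 / 1598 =0.51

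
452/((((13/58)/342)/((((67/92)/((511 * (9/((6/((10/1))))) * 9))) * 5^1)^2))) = 279498607/145454058477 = 0.00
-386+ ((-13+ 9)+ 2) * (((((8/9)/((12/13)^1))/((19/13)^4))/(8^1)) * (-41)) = -383.84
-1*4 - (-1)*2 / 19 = -74 / 19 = -3.89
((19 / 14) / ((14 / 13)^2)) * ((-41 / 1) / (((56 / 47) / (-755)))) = 4671635735 / 153664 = 30401.63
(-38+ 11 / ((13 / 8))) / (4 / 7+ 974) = -1421 / 44343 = -0.03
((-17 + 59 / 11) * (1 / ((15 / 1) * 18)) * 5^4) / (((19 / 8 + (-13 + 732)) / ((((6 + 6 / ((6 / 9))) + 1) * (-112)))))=66.91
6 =6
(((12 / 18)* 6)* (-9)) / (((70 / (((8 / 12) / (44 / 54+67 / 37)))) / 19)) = -227772 / 91805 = -2.48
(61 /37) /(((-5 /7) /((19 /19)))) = -427 /185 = -2.31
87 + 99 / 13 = 1230 / 13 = 94.62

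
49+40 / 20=51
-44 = -44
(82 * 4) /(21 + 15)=82 /9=9.11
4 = 4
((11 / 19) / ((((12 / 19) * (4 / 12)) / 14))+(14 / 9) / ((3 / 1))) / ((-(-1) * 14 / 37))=11137 / 108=103.12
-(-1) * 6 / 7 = 6 / 7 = 0.86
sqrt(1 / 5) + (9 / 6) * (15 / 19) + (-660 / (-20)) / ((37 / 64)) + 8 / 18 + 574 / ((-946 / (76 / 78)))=58.57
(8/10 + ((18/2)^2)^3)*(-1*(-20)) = 10628836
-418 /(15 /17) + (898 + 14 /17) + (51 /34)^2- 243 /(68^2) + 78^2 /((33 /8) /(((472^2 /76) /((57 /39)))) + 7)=3646328258853431 /2813144565360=1296.18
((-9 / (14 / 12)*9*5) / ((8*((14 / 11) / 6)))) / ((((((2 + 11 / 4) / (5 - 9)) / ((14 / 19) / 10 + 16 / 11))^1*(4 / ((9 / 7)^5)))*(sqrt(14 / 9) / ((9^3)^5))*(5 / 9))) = 382161028781296194755362551*sqrt(14) / 20810931610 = 68709833037439198.13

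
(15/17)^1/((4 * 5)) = 3/68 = 0.04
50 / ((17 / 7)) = 350 / 17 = 20.59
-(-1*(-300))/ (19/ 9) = -2700/ 19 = -142.11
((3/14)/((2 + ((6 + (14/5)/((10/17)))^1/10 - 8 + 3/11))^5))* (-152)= 35859011718750000000/2396737851390023714657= 0.01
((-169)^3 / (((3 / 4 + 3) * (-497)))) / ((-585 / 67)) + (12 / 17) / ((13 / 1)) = -21986916104 / 74139975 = -296.56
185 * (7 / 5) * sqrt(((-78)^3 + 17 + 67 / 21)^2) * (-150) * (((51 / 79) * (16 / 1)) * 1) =-15043417612800 / 79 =-190423007756.96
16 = 16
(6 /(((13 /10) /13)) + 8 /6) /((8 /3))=23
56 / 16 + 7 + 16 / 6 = 79 / 6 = 13.17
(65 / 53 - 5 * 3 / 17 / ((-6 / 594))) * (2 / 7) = 159620 / 6307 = 25.31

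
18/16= 9/8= 1.12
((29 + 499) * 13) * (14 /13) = 7392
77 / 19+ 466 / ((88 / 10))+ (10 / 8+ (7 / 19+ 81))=116727 / 836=139.63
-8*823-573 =-7157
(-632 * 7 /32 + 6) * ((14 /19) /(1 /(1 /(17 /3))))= -11109 /646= -17.20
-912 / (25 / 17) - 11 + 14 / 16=-126057 / 200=-630.28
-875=-875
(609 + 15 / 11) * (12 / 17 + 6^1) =765396 / 187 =4093.03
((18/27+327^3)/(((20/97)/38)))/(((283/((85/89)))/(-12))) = -6573077808362/25187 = -260971048.89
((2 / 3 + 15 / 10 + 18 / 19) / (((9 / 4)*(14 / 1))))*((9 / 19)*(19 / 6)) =355 / 2394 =0.15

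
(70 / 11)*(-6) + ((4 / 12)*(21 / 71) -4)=-42.08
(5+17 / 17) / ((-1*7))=-6 / 7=-0.86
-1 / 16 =-0.06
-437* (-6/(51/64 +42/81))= 4530816/2273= 1993.32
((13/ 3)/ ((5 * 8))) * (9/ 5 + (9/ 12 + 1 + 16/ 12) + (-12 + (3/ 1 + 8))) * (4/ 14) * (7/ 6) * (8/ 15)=3029/ 40500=0.07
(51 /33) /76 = 17 /836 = 0.02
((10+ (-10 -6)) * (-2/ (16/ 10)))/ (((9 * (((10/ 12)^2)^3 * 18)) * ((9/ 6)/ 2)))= 576/ 3125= 0.18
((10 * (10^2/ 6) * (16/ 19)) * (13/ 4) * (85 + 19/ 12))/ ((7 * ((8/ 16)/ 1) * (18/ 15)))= 33767500/ 3591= 9403.37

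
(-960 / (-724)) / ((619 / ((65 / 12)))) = 1300 / 112039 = 0.01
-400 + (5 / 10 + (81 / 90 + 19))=-1898 / 5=-379.60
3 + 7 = 10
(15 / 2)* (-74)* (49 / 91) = -3885 / 13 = -298.85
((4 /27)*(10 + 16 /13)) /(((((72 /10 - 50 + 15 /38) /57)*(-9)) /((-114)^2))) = 3044298560 /942669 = 3229.45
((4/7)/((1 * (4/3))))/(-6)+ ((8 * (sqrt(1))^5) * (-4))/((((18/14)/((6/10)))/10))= -6275/42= -149.40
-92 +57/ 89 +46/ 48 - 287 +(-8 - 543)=-1983065/ 2136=-928.40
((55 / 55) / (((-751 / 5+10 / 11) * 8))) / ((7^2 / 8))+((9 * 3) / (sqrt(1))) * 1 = 10863098 / 402339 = 27.00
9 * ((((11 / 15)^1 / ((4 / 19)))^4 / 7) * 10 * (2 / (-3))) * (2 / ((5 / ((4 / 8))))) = -1908029761 / 7560000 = -252.38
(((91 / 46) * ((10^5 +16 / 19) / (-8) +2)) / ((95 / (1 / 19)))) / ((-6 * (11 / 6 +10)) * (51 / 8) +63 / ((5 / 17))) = 86436896 / 1504528509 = 0.06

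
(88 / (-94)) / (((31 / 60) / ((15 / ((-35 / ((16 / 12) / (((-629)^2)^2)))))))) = 10560 / 1596467837185319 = 0.00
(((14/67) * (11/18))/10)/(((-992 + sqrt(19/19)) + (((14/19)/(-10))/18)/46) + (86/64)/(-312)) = -55991936/4345378907803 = -0.00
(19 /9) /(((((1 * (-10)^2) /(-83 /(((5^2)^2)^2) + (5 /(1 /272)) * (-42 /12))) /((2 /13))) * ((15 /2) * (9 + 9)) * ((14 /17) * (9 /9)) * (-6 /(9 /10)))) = 600578151809 /28792968750000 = 0.02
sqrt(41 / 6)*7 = 7*sqrt(246) / 6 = 18.30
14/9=1.56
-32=-32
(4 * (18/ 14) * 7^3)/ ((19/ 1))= 1764/ 19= 92.84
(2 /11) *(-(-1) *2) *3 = 12 /11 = 1.09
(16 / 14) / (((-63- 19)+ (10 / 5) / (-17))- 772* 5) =-17 / 58639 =-0.00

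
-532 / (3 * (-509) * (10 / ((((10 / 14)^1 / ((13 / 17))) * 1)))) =646 / 19851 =0.03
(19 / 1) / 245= 19 / 245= 0.08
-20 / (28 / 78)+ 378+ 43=2557 / 7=365.29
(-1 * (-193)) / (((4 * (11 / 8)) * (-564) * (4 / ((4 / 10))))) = -193 / 31020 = -0.01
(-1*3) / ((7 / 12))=-36 / 7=-5.14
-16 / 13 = -1.23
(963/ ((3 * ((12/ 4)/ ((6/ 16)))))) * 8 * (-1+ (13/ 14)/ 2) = -4815/ 28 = -171.96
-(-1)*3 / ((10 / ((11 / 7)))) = 33 / 70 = 0.47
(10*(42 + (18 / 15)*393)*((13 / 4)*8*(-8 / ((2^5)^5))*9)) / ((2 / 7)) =-262899 / 262144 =-1.00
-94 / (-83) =94 / 83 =1.13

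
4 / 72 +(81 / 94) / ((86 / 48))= 19517 / 36378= 0.54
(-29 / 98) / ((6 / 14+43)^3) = -0.00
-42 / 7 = -6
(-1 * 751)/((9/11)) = -8261/9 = -917.89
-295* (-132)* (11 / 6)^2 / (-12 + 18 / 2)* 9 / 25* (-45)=706761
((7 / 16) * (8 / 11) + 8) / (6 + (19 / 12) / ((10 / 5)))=2196 / 1793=1.22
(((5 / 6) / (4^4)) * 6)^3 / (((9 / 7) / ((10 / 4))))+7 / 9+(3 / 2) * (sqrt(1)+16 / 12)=430616669 / 100663296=4.28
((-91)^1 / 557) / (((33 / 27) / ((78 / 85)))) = -63882 / 520795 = -0.12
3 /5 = 0.60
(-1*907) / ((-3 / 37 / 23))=771857 / 3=257285.67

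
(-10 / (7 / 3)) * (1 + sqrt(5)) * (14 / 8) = -15 * sqrt(5) / 2- 15 / 2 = -24.27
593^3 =208527857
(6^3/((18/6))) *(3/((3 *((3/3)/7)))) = 504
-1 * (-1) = 1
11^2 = 121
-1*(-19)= 19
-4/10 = -2/5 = -0.40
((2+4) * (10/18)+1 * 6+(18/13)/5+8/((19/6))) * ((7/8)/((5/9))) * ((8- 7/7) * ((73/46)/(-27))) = -7.86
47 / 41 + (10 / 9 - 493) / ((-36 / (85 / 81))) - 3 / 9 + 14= 31366951 / 1076004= 29.15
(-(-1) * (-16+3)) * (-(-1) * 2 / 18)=-1.44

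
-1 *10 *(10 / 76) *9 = -225 / 19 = -11.84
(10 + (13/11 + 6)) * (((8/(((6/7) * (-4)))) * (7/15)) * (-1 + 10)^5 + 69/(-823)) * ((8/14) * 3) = -85725796608/45265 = -1893864.94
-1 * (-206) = 206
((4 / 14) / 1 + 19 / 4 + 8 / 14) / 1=157 / 28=5.61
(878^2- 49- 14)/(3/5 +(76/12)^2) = 34686945/1832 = 18933.92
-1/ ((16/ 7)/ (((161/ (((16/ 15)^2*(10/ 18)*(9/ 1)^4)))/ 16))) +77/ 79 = 408302867/ 419364864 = 0.97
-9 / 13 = -0.69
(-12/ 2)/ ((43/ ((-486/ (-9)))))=-324/ 43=-7.53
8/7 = 1.14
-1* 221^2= -48841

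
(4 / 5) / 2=0.40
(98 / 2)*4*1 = 196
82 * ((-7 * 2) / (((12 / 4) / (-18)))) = 6888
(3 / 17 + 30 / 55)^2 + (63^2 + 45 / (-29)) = 3967.97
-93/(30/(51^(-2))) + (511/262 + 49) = 86799842/1703655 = 50.95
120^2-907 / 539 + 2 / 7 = 7760847 / 539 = 14398.60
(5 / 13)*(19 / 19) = 5 / 13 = 0.38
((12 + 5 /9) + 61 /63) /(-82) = -142 /861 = -0.16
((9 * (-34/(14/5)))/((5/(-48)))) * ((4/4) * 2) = 14688/7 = 2098.29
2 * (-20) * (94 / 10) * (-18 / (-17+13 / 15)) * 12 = -609120 / 121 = -5034.05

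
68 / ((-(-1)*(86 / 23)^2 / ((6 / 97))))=53958 / 179353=0.30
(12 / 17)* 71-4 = 784 / 17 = 46.12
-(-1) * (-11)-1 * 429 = -440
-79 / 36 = -2.19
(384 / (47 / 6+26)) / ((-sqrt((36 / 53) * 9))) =-128 * sqrt(53) / 203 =-4.59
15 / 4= 3.75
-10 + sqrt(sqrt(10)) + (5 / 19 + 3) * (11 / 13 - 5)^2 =48.08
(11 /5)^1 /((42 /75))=55 /14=3.93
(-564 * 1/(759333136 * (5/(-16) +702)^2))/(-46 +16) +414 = 12382551994106396134/29909545879484045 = 414.00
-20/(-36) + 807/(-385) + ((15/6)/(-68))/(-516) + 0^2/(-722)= -124860721/81053280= -1.54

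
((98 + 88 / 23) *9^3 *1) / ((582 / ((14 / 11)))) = 162.33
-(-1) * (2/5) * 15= 6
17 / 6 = 2.83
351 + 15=366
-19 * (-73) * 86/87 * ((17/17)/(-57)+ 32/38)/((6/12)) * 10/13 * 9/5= 3130.67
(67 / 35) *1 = 67 / 35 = 1.91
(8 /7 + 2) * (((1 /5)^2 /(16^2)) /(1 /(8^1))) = 11 /2800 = 0.00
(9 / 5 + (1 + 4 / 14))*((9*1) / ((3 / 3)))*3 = 2916 / 35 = 83.31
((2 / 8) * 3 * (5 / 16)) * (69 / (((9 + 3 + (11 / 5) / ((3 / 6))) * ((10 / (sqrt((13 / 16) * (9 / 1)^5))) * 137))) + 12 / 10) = 251505 * sqrt(13) / 5751808 + 9 / 32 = 0.44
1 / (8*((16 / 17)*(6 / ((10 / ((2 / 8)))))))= 85 / 96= 0.89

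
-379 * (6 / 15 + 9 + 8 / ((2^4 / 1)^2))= -571911 / 160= -3574.44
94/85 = 1.11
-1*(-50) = 50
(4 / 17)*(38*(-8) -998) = -5208 / 17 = -306.35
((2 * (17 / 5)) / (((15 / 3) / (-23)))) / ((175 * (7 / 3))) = -2346 / 30625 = -0.08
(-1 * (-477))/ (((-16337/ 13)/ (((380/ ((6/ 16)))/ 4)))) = -1570920/ 16337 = -96.16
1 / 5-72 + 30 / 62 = -11054 / 155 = -71.32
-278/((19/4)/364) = -404768/19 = -21303.58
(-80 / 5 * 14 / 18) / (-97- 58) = 112 / 1395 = 0.08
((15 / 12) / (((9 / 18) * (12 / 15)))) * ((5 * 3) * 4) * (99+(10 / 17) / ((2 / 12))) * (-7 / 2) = -4575375 / 68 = -67284.93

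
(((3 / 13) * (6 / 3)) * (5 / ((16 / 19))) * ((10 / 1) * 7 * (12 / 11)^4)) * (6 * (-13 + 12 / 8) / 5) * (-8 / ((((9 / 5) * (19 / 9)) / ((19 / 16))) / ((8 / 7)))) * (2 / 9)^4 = 44748800 / 1712997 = 26.12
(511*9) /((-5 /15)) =-13797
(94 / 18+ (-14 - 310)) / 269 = -2869 / 2421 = -1.19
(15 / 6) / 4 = 5 / 8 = 0.62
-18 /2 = -9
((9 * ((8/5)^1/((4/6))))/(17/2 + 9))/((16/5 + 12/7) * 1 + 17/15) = 648/3175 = 0.20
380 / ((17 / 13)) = 290.59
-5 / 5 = -1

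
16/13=1.23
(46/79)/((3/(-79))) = -46/3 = -15.33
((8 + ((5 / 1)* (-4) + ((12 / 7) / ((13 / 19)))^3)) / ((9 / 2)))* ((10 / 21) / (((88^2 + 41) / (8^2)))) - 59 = -59.00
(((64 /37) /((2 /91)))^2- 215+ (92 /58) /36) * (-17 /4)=-72637854745 /2858472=-25411.43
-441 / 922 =-0.48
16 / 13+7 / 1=107 / 13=8.23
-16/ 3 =-5.33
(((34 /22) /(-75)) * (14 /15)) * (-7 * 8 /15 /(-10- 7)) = -0.00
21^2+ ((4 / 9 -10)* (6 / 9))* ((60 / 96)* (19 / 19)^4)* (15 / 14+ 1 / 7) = 329741 / 756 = 436.17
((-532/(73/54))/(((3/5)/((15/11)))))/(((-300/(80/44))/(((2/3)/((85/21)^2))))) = 2815344/12763685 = 0.22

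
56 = 56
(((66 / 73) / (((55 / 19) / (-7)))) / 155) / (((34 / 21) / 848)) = -7.39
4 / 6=2 / 3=0.67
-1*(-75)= 75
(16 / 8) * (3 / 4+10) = 43 / 2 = 21.50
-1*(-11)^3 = 1331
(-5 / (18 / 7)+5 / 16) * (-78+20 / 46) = 52405 / 414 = 126.58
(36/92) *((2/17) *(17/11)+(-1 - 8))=-873/253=-3.45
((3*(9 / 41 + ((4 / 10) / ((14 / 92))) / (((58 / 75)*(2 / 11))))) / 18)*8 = 209896 / 8323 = 25.22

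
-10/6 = -5/3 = -1.67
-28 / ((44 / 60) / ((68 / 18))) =-4760 / 33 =-144.24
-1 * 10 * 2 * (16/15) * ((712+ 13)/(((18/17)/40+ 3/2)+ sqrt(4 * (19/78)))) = -106440672000/6112279+ 5363840000 * sqrt(1482)/18336837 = -6153.27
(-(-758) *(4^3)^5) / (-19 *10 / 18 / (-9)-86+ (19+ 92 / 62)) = -1021846807904256 / 80783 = -12649280268.18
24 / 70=12 / 35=0.34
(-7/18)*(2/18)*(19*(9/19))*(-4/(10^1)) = 0.16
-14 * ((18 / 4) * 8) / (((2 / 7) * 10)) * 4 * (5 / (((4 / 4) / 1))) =-3528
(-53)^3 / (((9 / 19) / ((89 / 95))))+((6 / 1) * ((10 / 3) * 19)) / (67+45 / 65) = -582991217 / 1980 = -294440.01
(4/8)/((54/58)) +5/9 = 1.09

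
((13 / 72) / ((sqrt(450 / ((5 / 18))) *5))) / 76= 13 *sqrt(5) / 2462400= 0.00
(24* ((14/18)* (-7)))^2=153664/9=17073.78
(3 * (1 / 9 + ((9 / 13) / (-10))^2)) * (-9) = -52887 / 16900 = -3.13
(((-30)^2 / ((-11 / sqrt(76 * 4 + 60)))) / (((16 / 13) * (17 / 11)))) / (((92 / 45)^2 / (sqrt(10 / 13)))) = -5923125 * sqrt(70) / 287776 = -172.20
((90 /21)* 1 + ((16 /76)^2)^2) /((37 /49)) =27379954 /4821877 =5.68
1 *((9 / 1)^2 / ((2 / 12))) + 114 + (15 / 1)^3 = 3975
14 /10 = 1.40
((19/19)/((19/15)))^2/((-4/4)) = -225/361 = -0.62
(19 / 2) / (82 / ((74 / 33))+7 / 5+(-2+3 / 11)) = 38665 / 147498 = 0.26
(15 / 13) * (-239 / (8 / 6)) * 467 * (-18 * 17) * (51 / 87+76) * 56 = 47788710944940 / 377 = 126760506485.25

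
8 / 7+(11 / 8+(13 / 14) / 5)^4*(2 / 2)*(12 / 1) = 111163636883 / 1536640000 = 72.34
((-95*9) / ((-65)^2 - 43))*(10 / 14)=-1425 / 9758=-0.15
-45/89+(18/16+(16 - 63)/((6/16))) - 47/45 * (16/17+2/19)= -1301965537/10348920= -125.81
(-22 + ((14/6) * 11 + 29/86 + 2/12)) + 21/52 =30685/6708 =4.57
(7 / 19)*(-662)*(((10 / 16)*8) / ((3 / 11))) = -254870 / 57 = -4471.40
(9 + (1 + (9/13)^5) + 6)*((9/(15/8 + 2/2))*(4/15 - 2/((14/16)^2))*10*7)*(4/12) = -165496745408/59778173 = -2768.51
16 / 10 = 8 / 5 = 1.60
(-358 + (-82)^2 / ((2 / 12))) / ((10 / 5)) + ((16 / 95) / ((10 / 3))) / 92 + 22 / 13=19994.69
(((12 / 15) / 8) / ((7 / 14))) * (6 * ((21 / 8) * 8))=25.20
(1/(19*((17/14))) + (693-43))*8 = 1679712/323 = 5200.35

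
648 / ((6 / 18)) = 1944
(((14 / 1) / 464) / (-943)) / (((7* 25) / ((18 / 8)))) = -9 / 21877600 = -0.00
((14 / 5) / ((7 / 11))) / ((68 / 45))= 99 / 34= 2.91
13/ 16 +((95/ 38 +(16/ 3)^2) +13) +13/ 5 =34097/ 720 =47.36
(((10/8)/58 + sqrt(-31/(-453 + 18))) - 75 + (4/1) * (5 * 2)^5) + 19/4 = sqrt(13485)/435 + 92783707/232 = 399930.04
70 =70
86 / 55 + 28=1626 / 55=29.56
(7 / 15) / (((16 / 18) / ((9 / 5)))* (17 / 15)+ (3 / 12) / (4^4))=0.83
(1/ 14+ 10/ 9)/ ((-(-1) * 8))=149/ 1008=0.15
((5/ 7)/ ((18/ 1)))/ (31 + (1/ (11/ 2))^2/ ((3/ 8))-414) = -0.00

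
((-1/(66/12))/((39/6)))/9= -0.00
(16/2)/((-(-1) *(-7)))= -1.14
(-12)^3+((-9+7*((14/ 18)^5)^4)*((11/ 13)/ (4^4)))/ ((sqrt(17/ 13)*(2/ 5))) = -1728 -2993662189854299568055*sqrt(221)/ 687832081011604803845376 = -1728.06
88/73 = 1.21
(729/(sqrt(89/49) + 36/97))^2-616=179263.35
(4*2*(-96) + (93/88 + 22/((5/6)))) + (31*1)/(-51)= -16631429/22440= -741.15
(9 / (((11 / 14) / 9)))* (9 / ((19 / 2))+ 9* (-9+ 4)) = -949158 / 209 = -4541.43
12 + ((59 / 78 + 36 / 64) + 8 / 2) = 10807 / 624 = 17.32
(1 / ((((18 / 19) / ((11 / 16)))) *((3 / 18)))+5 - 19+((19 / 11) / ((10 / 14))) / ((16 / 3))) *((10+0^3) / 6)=-6067 / 396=-15.32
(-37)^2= 1369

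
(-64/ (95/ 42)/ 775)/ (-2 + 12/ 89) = 119616/ 6110875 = 0.02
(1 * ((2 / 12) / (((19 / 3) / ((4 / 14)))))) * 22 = 22 / 133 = 0.17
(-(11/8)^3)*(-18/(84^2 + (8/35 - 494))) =419265/58797568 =0.01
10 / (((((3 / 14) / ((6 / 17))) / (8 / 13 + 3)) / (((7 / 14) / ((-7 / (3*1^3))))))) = -2820 / 221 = -12.76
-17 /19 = -0.89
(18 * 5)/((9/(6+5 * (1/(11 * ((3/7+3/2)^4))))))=60.33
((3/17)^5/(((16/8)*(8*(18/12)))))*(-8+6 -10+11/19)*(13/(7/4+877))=-228501/189650299490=-0.00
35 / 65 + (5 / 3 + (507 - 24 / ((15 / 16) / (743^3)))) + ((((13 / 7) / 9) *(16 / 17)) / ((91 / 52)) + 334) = -5116903647752101 / 487305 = -10500412775.88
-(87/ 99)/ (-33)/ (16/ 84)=203/ 1452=0.14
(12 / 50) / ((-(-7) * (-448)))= -3 / 39200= -0.00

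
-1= -1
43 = 43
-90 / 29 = -3.10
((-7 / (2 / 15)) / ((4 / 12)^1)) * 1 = -315 / 2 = -157.50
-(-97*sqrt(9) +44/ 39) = 11305/ 39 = 289.87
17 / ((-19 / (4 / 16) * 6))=-17 / 456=-0.04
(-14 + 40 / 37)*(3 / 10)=-717 / 185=-3.88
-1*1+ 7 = 6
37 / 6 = 6.17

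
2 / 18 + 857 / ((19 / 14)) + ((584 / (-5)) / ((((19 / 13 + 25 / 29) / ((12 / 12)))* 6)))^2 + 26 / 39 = 27026326 / 38475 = 702.44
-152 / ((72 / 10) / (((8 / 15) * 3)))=-304 / 9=-33.78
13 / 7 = 1.86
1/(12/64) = 5.33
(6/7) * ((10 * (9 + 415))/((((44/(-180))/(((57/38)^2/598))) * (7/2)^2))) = -5151600/1128127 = -4.57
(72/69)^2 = 576/529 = 1.09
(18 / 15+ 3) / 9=7 / 15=0.47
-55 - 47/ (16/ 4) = -267/ 4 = -66.75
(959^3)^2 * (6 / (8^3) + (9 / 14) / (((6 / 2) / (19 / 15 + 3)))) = 922008008029067386511 / 1280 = 720318756272708895.71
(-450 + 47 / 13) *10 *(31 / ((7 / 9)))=-2312910 / 13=-177916.15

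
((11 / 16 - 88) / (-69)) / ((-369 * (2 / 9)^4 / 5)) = -1697355 / 241408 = -7.03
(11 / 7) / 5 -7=-234 / 35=-6.69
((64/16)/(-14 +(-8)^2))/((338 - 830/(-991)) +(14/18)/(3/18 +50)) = 127839/541482925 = 0.00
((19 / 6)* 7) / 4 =133 / 24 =5.54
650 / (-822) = -325 / 411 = -0.79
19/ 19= 1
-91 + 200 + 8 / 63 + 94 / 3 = 8849 / 63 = 140.46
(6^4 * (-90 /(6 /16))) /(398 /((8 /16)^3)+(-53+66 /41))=-12752640 /128437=-99.29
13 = 13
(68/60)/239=17/3585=0.00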